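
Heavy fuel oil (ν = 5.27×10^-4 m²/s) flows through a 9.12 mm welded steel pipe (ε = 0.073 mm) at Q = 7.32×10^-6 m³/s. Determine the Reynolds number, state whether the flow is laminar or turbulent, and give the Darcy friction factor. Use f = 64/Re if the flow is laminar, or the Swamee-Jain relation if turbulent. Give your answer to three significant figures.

V = 4Q/(πD²) = 0.1121 m/s
Re = VD/ν = 0.1121·0.00912/5.27×10^-4 = 1.94
Re < 2300 → laminar → f = 64/Re = 33.00

Re ≈ 1.94; laminar; f = 64/Re ≈ 33.0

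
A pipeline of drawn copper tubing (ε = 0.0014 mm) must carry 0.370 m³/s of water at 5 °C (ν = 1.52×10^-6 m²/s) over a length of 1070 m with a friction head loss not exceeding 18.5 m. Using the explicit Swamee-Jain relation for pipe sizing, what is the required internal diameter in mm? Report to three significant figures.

D ≈ 385 mm

Swamee-Jain (Type III): D = 0.66·[ε^1.25·(LQ²/(gh_f))^4.75 + ν·Q^9.4·(L/(gh_f))^5.2]^0.04
LQ²/(gh_f) = 0.8071; L/(gh_f) = 5.896
Term 1 = ε^1.25·(…)^4.75 = 1.74×10^-8; Term 2 = ν·Q^9.4·(…)^5.2 = 1.35×10^-6
D = 0.66·(1.74×10^-8 + 1.35×10^-6)^0.04 = 0.3846 m = 385 mm
Check: V = 3.19 m/s, Re = 8.06×10^5, f = 0.01212, h_f = 17.4 m ≈ 18.5 m ✓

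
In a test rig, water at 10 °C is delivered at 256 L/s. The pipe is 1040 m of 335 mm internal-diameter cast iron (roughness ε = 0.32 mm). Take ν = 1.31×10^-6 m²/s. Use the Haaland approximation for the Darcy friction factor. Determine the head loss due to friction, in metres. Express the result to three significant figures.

V = 4Q/(πD²) = 4·0.256/(π·0.335²) = 2.904 m/s
Re = VD/ν = 2.904·0.335/1.31×10^-6 = 7.43×10^5 → turbulent
ε/D = 0.32/335 = 9.55×10^-4
Haaland: f = 0.01983
h_f = f(L/D)V²/(2g) = 0.01983·(1040/0.335)·2.904²/(2·9.81) = 26.46 m

h_f ≈ 26.5 m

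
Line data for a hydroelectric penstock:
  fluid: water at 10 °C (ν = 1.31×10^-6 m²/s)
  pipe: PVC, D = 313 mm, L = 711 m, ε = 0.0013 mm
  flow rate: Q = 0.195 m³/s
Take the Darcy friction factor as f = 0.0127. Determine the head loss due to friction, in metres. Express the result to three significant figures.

V = 4Q/(πD²) = 4·0.195/(π·0.313²) = 2.534 m/s
h_f = f(L/D)V²/(2g) = 0.01270·(711/0.313)·2.534²/(2·9.81) = 9.444 m

h_f ≈ 9.44 m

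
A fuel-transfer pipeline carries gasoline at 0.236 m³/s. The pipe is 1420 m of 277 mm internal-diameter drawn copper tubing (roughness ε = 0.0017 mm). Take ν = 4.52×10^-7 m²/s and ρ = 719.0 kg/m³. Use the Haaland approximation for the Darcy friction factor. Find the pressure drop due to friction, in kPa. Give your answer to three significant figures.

Δp ≈ 290 kPa

V = 4Q/(πD²) = 4·0.236/(π·0.277²) = 3.916 m/s
Re = VD/ν = 3.916·0.277/4.52×10^-7 = 2.40×10^6 → turbulent
ε/D = 0.0017/277 = 6.14×10^-6
Haaland: f = 0.01025
h_f = f(L/D)V²/(2g) = 0.01025·(1420/0.277)·3.916²/(2·9.81) = 41.08 m
Δp = ρg·h_f = 719.0·9.81·41.08 = 289.8 kPa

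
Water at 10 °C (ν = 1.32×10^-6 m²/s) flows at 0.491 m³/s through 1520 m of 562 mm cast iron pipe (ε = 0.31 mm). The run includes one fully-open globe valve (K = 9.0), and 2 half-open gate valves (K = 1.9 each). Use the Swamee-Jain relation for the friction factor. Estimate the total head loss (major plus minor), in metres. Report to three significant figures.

V = 4Q/(πD²) = 1.979 m/s; V²/2g = 0.1997 m
Re = 8.43×10^5, ε/D = 5.52×10^-4 → f = 0.01773 (Swamee-Jain)
Major: h_f = f(L/D)·V²/2g = 0.01773·2705·0.1997 = 9.575 m
Minor: ΣK = 12.8; h_m = ΣK·V²/2g = 2.556 m
Total H_L = 9.575 + 2.556 = 12.13 m

H_L ≈ 12.1 m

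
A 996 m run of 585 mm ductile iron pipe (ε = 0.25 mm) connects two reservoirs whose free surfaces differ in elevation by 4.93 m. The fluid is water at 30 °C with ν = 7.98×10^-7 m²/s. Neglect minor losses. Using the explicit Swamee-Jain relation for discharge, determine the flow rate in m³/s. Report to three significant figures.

Q ≈ 0.498 m³/s

Swamee-Jain (Type II): Q = -0.965·√(gD⁵h_f/L)·ln[ε/(3.7D) + √(3.17ν²L/(gD³h_f))]
√(gD⁵h_f/L) = √(9.81·0.585⁵·4.93/996) = 0.05768
ε/(3.7D) = 1.16×10^-4; √(3.17ν²L/(gD³h_f)) = 1.44×10^-5
Q = -0.965·0.05768·ln(1.299×10^-4) = 0.4981 m³/s
Check: V = 1.85 m/s, Re = 1.36×10^6, f = 0.01664, h_f = 4.96 m ≈ 4.93 m ✓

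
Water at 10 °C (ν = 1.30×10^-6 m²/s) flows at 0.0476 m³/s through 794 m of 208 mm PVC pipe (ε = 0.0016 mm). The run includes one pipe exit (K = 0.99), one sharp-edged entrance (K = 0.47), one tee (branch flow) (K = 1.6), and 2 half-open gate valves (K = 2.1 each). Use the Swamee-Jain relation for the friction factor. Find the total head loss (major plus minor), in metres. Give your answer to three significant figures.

V = 4Q/(πD²) = 1.401 m/s; V²/2g = 0.1000 m
Re = 2.24×10^5, ε/D = 7.69×10^-6 → f = 0.01527 (Swamee-Jain)
Major: h_f = f(L/D)·V²/2g = 0.01527·3817·0.1000 = 5.830 m
Minor: ΣK = 7.26; h_m = ΣK·V²/2g = 0.7261 m
Total H_L = 5.830 + 0.7261 = 6.556 m

H_L ≈ 6.56 m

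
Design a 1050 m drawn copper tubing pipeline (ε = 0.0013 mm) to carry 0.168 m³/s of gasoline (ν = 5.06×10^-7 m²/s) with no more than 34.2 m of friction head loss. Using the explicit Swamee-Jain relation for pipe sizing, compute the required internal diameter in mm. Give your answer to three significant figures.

Swamee-Jain (Type III): D = 0.66·[ε^1.25·(LQ²/(gh_f))^4.75 + ν·Q^9.4·(L/(gh_f))^5.2]^0.04
LQ²/(gh_f) = 0.08833; L/(gh_f) = 3.130
Term 1 = ε^1.25·(…)^4.75 = 4.33×10^-13; Term 2 = ν·Q^9.4·(…)^5.2 = 9.97×10^-12
D = 0.66·(4.33×10^-13 + 9.97×10^-12)^0.04 = 0.2400 m = 240 mm
Check: V = 3.71 m/s, Re = 1.76×10^6, f = 0.01077, h_f = 33.1 m ≈ 34.2 m ✓

D ≈ 240 mm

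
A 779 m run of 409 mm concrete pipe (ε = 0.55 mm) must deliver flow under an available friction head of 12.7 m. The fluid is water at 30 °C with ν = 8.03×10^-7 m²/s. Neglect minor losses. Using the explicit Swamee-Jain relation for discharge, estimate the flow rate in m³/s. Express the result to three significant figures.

Swamee-Jain (Type II): Q = -0.965·√(gD⁵h_f/L)·ln[ε/(3.7D) + √(3.17ν²L/(gD³h_f))]
√(gD⁵h_f/L) = √(9.81·0.409⁵·12.7/779) = 0.04278
ε/(3.7D) = 3.63×10^-4; √(3.17ν²L/(gD³h_f)) = 1.37×10^-5
Q = -0.965·0.04278·ln(3.771×10^-4) = 0.3255 m³/s
Check: V = 2.48 m/s, Re = 1.26×10^6, f = 0.02140, h_f = 12.7 m ≈ 12.7 m ✓

Q ≈ 0.325 m³/s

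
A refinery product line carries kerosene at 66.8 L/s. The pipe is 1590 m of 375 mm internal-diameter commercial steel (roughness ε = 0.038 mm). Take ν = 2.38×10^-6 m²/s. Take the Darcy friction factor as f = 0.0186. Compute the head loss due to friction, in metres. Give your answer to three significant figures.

h_f ≈ 1.47 m

V = 4Q/(πD²) = 4·0.0668/(π·0.375²) = 0.6048 m/s
h_f = f(L/D)V²/(2g) = 0.01860·(1590/0.375)·0.6048²/(2·9.81) = 1.470 m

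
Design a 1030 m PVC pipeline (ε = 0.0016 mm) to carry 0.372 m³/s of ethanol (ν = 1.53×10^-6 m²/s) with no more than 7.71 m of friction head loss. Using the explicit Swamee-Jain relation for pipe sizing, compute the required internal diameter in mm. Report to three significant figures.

D ≈ 459 mm

Swamee-Jain (Type III): D = 0.66·[ε^1.25·(LQ²/(gh_f))^4.75 + ν·Q^9.4·(L/(gh_f))^5.2]^0.04
LQ²/(gh_f) = 1.885; L/(gh_f) = 13.62
Term 1 = ε^1.25·(…)^4.75 = 1.15×10^-6; Term 2 = ν·Q^9.4·(…)^5.2 = 1.11×10^-4
D = 0.66·(1.15×10^-6 + 1.11×10^-4)^0.04 = 0.4587 m = 459 mm
Check: V = 2.25 m/s, Re = 6.75×10^5, f = 0.01248, h_f = 7.24 m ≈ 7.71 m ✓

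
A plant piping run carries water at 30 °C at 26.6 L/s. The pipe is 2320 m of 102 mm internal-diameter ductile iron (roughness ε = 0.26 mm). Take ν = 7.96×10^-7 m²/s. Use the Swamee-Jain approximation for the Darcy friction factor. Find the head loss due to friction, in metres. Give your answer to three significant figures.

V = 4Q/(πD²) = 4·0.0266/(π·0.102²) = 3.255 m/s
Re = VD/ν = 3.255·0.102/7.96×10^-7 = 4.17×10^5 → turbulent
ε/D = 0.26/102 = 0.00255
Swamee-Jain: f = 0.02550
h_f = f(L/D)V²/(2g) = 0.02550·(2320/0.102)·3.255²/(2·9.81) = 313.2 m

h_f ≈ 313 m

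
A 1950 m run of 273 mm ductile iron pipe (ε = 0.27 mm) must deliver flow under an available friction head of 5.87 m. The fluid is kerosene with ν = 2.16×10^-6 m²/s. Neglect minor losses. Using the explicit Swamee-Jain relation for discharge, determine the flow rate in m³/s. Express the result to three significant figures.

Swamee-Jain (Type II): Q = -0.965·√(gD⁵h_f/L)·ln[ε/(3.7D) + √(3.17ν²L/(gD³h_f))]
√(gD⁵h_f/L) = √(9.81·0.273⁵·5.87/1950) = 0.006692
ε/(3.7D) = 2.67×10^-4; √(3.17ν²L/(gD³h_f)) = 1.57×10^-4
Q = -0.965·0.006692·ln(4.242×10^-4) = 0.05015 m³/s
Check: V = 0.857 m/s, Re = 1.08×10^5, f = 0.02214, h_f = 5.92 m ≈ 5.87 m ✓

Q ≈ 0.0501 m³/s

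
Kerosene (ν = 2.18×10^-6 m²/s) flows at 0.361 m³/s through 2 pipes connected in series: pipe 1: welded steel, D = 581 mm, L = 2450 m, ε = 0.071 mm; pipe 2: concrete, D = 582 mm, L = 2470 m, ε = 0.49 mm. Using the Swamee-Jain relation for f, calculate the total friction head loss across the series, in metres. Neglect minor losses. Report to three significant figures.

Pipe 1: V = 1.362 m/s, Re = 3.63×10^5, ε/D = 1.22×10^-4, f = 0.01527, h_1 = f(L/D)V²/2g = 6.085 m
Pipe 2: V = 1.357 m/s, Re = 3.62×10^5, ε/D = 8.42×10^-4, f = 0.01988, h_2 = f(L/D)V²/2g = 7.920 m
Series → Q common, losses add: H = Σh = 14.01 m

H ≈ 14.0 m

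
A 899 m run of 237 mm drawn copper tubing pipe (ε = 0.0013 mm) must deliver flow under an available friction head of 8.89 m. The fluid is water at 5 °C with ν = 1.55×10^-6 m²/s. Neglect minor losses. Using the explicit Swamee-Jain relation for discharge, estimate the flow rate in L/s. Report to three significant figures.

Q ≈ 77.7 L/s

Swamee-Jain (Type II): Q = -0.965·√(gD⁵h_f/L)·ln[ε/(3.7D) + √(3.17ν²L/(gD³h_f))]
√(gD⁵h_f/L) = √(9.81·0.237⁵·8.89/899) = 0.008517
ε/(3.7D) = 1.48×10^-6; √(3.17ν²L/(gD³h_f)) = 7.68×10^-5
Q = -0.965·0.008517·ln(7.828×10^-5) = 0.07771 m³/s
Check: V = 1.76 m/s, Re = 2.69×10^5, f = 0.01473, h_f = 8.84 m ≈ 8.89 m ✓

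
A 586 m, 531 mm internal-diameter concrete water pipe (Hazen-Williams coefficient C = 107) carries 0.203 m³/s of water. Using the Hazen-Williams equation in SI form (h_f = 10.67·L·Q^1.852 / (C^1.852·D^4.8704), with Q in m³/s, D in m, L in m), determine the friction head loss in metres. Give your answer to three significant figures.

h_f ≈ 1.24 m

h_f = 10.67·586·0.203^1.852 / (107^1.852·0.531^4.8704) = 1.242 m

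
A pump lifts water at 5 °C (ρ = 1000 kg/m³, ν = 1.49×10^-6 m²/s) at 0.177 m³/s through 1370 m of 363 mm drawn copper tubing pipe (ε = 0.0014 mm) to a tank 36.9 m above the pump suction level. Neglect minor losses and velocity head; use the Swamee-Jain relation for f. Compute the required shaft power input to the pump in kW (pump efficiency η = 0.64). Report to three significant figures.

V = 4Q/(πD²) = 1.710 m/s; Re = 4.17×10^5; ε/D = 3.86×10^-6; f = 0.01358
h_f = f(L/D)V²/2g = 7.643 m
Total head H = z + h_f = 36.9 + 7.643 = 44.54 m
P_hyd = ρgQH = 1000·9.81·0.177·44.54 = 77.34 kW
P_shaft = P_hyd/η = 77.34/0.64 = 120.8 kW

P_shaft ≈ 121 kW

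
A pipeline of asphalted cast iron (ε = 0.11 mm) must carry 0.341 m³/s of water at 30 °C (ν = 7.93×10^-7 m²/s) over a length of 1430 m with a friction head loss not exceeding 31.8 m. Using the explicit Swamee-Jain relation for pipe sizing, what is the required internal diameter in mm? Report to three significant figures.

Swamee-Jain (Type III): D = 0.66·[ε^1.25·(LQ²/(gh_f))^4.75 + ν·Q^9.4·(L/(gh_f))^5.2]^0.04
LQ²/(gh_f) = 0.5330; L/(gh_f) = 4.584
Term 1 = ε^1.25·(…)^4.75 = 5.67×10^-7; Term 2 = ν·Q^9.4·(…)^5.2 = 8.82×10^-8
D = 0.66·(5.67×10^-7 + 8.82×10^-8)^0.04 = 0.3734 m = 373 mm
Check: V = 3.11 m/s, Re = 1.47×10^6, f = 0.01548, h_f = 29.3 m ≈ 31.8 m ✓

D ≈ 373 mm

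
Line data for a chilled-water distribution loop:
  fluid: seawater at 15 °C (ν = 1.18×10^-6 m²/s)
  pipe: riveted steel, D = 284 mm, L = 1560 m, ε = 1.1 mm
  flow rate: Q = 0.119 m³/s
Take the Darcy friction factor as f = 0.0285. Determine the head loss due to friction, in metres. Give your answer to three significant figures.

h_f ≈ 28.2 m

V = 4Q/(πD²) = 4·0.119/(π·0.284²) = 1.879 m/s
h_f = f(L/D)V²/(2g) = 0.02850·(1560/0.284)·1.879²/(2·9.81) = 28.16 m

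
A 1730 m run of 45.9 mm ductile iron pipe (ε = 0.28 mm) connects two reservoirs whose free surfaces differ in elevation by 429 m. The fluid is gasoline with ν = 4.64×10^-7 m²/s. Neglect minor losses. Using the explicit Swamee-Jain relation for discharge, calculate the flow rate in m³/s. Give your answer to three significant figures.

Q ≈ 0.00433 m³/s

Swamee-Jain (Type II): Q = -0.965·√(gD⁵h_f/L)·ln[ε/(3.7D) + √(3.17ν²L/(gD³h_f))]
√(gD⁵h_f/L) = √(9.81·0.0459⁵·429/1730) = 7.040×10^-4
ε/(3.7D) = 0.00165; √(3.17ν²L/(gD³h_f)) = 5.39×10^-5
Q = -0.965·7.040×10^-4·ln(0.001703) = 0.004331 m³/s
Check: V = 2.62 m/s, Re = 2.59×10^5, f = 0.03275, h_f = 431 m ≈ 429 m ✓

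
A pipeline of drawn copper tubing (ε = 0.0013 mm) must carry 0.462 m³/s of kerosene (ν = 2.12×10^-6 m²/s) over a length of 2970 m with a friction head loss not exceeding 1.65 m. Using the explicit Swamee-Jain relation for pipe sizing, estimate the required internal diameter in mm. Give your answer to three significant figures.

Swamee-Jain (Type III): D = 0.66·[ε^1.25·(LQ²/(gh_f))^4.75 + ν·Q^9.4·(L/(gh_f))^5.2]^0.04
LQ²/(gh_f) = 39.16; L/(gh_f) = 183.5
Term 1 = ε^1.25·(…)^4.75 = 1.62; Term 2 = ν·Q^9.4·(…)^5.2 = 880
D = 0.66·(1.62 + 880)^0.04 = 0.8657 m = 866 mm
Check: V = 0.785 m/s, Re = 3.21×10^5, f = 0.01422, h_f = 1.53 m ≈ 1.65 m ✓

D ≈ 866 mm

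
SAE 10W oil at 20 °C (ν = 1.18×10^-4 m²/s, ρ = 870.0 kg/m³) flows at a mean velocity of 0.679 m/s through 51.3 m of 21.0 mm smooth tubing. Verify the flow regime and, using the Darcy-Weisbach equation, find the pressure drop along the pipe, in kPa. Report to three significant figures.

Δp ≈ 259 kPa

Re = VD/ν = 0.679·0.02100/1.18×10^-4 = 121 → laminar (Re < 2300)
f = 64/Re = 0.5296
h_f = f(L/D)V²/(2g) = 0.5296·(51.3/0.02100)·0.679²/(2·9.81) = 30.40 m
Δp = ρg·h_f = 870.0·9.81·30.40 = 259.5 kPa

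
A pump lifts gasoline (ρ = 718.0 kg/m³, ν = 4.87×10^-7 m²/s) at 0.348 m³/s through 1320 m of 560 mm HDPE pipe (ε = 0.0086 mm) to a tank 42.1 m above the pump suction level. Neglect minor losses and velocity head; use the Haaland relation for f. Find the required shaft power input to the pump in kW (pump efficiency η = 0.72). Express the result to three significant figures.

P_shaft ≈ 152 kW

V = 4Q/(πD²) = 1.413 m/s; Re = 1.62×10^6; ε/D = 1.54×10^-5; f = 0.01109
h_f = f(L/D)V²/2g = 2.660 m
Total head H = z + h_f = 42.1 + 2.660 = 44.76 m
P_hyd = ρgQH = 718.0·9.81·0.348·44.76 = 109.7 kW
P_shaft = P_hyd/η = 109.7/0.72 = 152.4 kW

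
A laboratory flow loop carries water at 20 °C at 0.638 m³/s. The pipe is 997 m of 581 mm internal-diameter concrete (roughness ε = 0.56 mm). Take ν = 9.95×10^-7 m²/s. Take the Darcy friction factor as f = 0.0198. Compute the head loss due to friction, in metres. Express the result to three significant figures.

V = 4Q/(πD²) = 4·0.638/(π·0.581²) = 2.406 m/s
h_f = f(L/D)V²/(2g) = 0.01980·(997/0.581)·2.406²/(2·9.81) = 10.03 m

h_f ≈ 10.0 m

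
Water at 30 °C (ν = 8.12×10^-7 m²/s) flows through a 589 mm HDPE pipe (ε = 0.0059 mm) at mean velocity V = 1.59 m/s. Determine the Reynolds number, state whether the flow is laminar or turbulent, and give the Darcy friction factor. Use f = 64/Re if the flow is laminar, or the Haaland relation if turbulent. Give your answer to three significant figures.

Re = VD/ν = 1.590·0.589/8.12×10^-7 = 1.15×10^6
Re > 4000 → turbulent; ε/D = 1.00×10^-5
Haaland: f = 0.01151

Re ≈ 1.15×10^6; turbulent; f ≈ 0.0115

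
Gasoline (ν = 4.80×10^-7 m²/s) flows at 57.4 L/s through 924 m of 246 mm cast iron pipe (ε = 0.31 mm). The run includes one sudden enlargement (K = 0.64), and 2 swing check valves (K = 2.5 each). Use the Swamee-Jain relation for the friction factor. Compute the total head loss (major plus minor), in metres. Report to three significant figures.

V = 4Q/(πD²) = 1.208 m/s; V²/2g = 0.07434 m
Re = 6.19×10^5, ε/D = 0.00126 → f = 0.02131 (Swamee-Jain)
Major: h_f = f(L/D)·V²/2g = 0.02131·3756·0.07434 = 5.950 m
Minor: ΣK = 5.64; h_m = ΣK·V²/2g = 0.4193 m
Total H_L = 5.950 + 0.4193 = 6.370 m

H_L ≈ 6.37 m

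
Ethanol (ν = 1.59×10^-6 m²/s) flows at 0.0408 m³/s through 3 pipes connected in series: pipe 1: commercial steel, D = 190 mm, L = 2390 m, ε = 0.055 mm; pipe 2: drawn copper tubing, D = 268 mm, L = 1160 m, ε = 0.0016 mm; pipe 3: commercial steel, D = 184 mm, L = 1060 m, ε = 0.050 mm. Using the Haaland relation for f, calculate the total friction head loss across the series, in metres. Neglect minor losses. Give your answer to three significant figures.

H ≈ 37.7 m

Pipe 1: V = 1.439 m/s, Re = 1.72×10^5, ε/D = 2.89×10^-4, f = 0.01776, h_1 = f(L/D)V²/2g = 23.58 m
Pipe 2: V = 0.7233 m/s, Re = 1.22×10^5, ε/D = 5.97×10^-6, f = 0.01713, h_2 = f(L/D)V²/2g = 1.977 m
Pipe 3: V = 1.534 m/s, Re = 1.78×10^5, ε/D = 2.72×10^-4, f = 0.01758, h_3 = f(L/D)V²/2g = 12.16 m
Series → Q common, losses add: H = Σh = 37.71 m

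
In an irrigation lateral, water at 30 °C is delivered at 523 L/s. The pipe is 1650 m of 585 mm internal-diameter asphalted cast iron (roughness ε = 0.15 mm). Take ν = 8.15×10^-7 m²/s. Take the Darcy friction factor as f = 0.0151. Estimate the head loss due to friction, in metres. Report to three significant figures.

V = 4Q/(πD²) = 4·0.523/(π·0.585²) = 1.946 m/s
h_f = f(L/D)V²/(2g) = 0.01510·(1650/0.585)·1.946²/(2·9.81) = 8.219 m

h_f ≈ 8.22 m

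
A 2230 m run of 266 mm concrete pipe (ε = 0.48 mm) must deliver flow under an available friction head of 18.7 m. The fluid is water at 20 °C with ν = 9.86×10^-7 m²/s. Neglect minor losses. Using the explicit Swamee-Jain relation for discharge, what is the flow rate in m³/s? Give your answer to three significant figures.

Swamee-Jain (Type II): Q = -0.965·√(gD⁵h_f/L)·ln[ε/(3.7D) + √(3.17ν²L/(gD³h_f))]
√(gD⁵h_f/L) = √(9.81·0.266⁵·18.7/2230) = 0.01047
ε/(3.7D) = 4.88×10^-4; √(3.17ν²L/(gD³h_f)) = 4.46×10^-5
Q = -0.965·0.01047·ln(5.323×10^-4) = 0.07614 m³/s
Check: V = 1.37 m/s, Re = 3.70×10^5, f = 0.02346, h_f = 18.8 m ≈ 18.7 m ✓

Q ≈ 0.0761 m³/s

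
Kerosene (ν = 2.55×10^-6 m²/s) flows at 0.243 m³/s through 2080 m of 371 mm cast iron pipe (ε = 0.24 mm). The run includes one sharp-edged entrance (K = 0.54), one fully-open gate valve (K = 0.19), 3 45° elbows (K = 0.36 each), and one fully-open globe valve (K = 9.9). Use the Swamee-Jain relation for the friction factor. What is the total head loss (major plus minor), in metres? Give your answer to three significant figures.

H_L ≈ 30.5 m

V = 4Q/(πD²) = 2.248 m/s; V²/2g = 0.2575 m
Re = 3.27×10^5, ε/D = 6.47×10^-4 → f = 0.01903 (Swamee-Jain)
Major: h_f = f(L/D)·V²/2g = 0.01903·5606·0.2575 = 27.47 m
Minor: ΣK = 11.7; h_m = ΣK·V²/2g = 3.016 m
Total H_L = 27.47 + 3.016 = 30.49 m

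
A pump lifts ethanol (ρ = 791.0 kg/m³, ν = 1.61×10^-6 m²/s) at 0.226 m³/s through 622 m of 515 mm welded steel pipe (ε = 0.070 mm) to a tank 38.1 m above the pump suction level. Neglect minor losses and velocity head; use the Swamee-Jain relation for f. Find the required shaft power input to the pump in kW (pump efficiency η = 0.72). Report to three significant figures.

V = 4Q/(πD²) = 1.085 m/s; Re = 3.47×10^5; ε/D = 1.36×10^-4; f = 0.01549
h_f = f(L/D)V²/2g = 1.122 m
Total head H = z + h_f = 38.1 + 1.122 = 39.22 m
P_hyd = ρgQH = 791.0·9.81·0.226·39.22 = 68.78 kW
P_shaft = P_hyd/η = 68.78/0.72 = 95.53 kW

P_shaft ≈ 95.5 kW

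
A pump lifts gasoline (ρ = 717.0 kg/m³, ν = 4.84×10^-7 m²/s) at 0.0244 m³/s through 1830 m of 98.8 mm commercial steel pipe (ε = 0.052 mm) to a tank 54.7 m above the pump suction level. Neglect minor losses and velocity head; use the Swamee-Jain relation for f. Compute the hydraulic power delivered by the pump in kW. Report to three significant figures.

V = 4Q/(πD²) = 3.183 m/s; Re = 6.50×10^5; ε/D = 5.26×10^-4; f = 0.01773
h_f = f(L/D)V²/2g = 169.6 m
Total head H = z + h_f = 54.7 + 169.6 = 224.3 m
P_hyd = ρgQH = 717.0·9.81·0.0244·224.3 = 38.49 kW

P_hyd ≈ 38.5 kW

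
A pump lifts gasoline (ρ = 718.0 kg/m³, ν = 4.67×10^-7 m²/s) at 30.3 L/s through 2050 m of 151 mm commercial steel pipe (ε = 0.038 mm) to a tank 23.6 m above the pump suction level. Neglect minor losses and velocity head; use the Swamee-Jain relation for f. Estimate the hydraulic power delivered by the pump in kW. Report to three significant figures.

V = 4Q/(πD²) = 1.692 m/s; Re = 5.47×10^5; ε/D = 2.52×10^-4; f = 0.01587
h_f = f(L/D)V²/2g = 31.43 m
Total head H = z + h_f = 23.6 + 31.43 = 55.03 m
P_hyd = ρgQH = 718.0·9.81·0.0303·55.03 = 11.75 kW

P_hyd ≈ 11.7 kW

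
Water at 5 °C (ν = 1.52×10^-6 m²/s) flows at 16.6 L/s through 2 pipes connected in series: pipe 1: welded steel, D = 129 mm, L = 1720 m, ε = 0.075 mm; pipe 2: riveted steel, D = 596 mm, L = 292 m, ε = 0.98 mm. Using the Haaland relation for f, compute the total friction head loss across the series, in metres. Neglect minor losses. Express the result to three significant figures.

Pipe 1: V = 1.270 m/s, Re = 1.08×10^5, ε/D = 5.81×10^-4, f = 0.02022, h_1 = f(L/D)V²/2g = 22.17 m
Pipe 2: V = 0.05950 m/s, Re = 2.33×10^4, ε/D = 0.00164, f = 0.02811, h_2 = f(L/D)V²/2g = 0.002485 m
Series → Q common, losses add: H = Σh = 22.17 m

H ≈ 22.2 m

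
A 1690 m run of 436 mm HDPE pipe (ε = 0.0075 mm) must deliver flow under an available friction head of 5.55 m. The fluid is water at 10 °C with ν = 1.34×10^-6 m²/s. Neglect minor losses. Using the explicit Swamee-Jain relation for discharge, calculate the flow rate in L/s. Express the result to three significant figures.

Q ≈ 215 L/s

Swamee-Jain (Type II): Q = -0.965·√(gD⁵h_f/L)·ln[ε/(3.7D) + √(3.17ν²L/(gD³h_f))]
√(gD⁵h_f/L) = √(9.81·0.436⁵·5.55/1690) = 0.02253
ε/(3.7D) = 4.65×10^-6; √(3.17ν²L/(gD³h_f)) = 4.62×10^-5
Q = -0.965·0.02253·ln(5.082×10^-5) = 0.2150 m³/s
Check: V = 1.44 m/s, Re = 4.68×10^5, f = 0.01351, h_f = 5.53 m ≈ 5.55 m ✓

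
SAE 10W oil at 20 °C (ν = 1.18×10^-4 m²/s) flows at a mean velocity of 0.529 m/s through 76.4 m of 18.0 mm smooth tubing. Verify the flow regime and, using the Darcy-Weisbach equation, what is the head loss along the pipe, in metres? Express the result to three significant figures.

Re = VD/ν = 0.529·0.01800/1.18×10^-4 = 80.7 → laminar (Re < 2300)
f = 64/Re = 0.7931
h_f = f(L/D)V²/(2g) = 0.7931·(76.4/0.01800)·0.529²/(2·9.81) = 48.01 m

h_f ≈ 48.0 m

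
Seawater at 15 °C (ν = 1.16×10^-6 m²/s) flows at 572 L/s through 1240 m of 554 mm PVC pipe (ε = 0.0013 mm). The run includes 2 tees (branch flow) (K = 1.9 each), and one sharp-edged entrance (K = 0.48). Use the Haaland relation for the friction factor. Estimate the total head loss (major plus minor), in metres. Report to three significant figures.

V = 4Q/(πD²) = 2.373 m/s; V²/2g = 0.2870 m
Re = 1.13×10^6, ε/D = 2.35×10^-6 → f = 0.01139 (Haaland)
Major: h_f = f(L/D)·V²/2g = 0.01139·2238·0.2870 = 7.315 m
Minor: ΣK = 4.28; h_m = ΣK·V²/2g = 1.228 m
Total H_L = 7.315 + 1.228 = 8.543 m

H_L ≈ 8.54 m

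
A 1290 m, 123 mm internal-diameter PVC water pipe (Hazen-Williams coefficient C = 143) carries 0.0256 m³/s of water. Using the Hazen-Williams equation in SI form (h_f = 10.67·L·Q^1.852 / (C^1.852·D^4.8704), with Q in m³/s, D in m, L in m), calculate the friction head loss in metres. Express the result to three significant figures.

h_f = 10.67·1290·0.0256^1.852 / (143^1.852·0.123^4.8704) = 42.82 m

h_f ≈ 42.8 m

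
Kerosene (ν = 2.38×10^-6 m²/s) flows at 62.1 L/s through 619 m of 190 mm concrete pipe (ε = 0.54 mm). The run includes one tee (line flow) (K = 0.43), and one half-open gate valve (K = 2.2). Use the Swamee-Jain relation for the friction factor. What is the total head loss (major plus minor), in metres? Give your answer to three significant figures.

V = 4Q/(πD²) = 2.190 m/s; V²/2g = 0.2445 m
Re = 1.75×10^5, ε/D = 0.00284 → f = 0.02676 (Swamee-Jain)
Major: h_f = f(L/D)·V²/2g = 0.02676·3258·0.2445 = 21.32 m
Minor: ΣK = 2.63; h_m = ΣK·V²/2g = 0.6431 m
Total H_L = 21.32 + 0.6431 = 21.96 m

H_L ≈ 22.0 m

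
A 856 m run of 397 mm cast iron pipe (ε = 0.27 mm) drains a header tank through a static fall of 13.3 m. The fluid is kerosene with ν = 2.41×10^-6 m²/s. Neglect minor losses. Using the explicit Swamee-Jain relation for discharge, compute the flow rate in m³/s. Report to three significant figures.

Swamee-Jain (Type II): Q = -0.965·√(gD⁵h_f/L)·ln[ε/(3.7D) + √(3.17ν²L/(gD³h_f))]
√(gD⁵h_f/L) = √(9.81·0.397⁵·13.3/856) = 0.03877
ε/(3.7D) = 1.84×10^-4; √(3.17ν²L/(gD³h_f)) = 4.39×10^-5
Q = -0.965·0.03877·ln(2.277×10^-4) = 0.3138 m³/s
Check: V = 2.53 m/s, Re = 4.18×10^5, f = 0.01896, h_f = 13.4 m ≈ 13.3 m ✓

Q ≈ 0.314 m³/s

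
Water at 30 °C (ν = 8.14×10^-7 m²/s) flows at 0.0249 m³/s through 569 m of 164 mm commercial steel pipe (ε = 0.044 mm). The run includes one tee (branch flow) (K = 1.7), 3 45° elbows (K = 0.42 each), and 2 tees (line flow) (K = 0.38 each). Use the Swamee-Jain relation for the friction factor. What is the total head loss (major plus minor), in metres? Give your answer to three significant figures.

V = 4Q/(πD²) = 1.179 m/s; V²/2g = 0.07082 m
Re = 2.37×10^5, ε/D = 2.68×10^-4 → f = 0.01725 (Swamee-Jain)
Major: h_f = f(L/D)·V²/2g = 0.01725·3470·0.07082 = 4.238 m
Minor: ΣK = 3.72; h_m = ΣK·V²/2g = 0.2634 m
Total H_L = 4.238 + 0.2634 = 4.501 m

H_L ≈ 4.50 m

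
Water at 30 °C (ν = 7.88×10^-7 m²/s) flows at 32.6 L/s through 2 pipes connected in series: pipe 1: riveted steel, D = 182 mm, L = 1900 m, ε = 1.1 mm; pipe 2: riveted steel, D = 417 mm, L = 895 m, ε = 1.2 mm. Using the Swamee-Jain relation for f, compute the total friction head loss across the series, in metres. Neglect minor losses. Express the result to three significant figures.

Pipe 1: V = 1.253 m/s, Re = 2.89×10^5, ε/D = 0.00604, f = 0.03261, h_1 = f(L/D)V²/2g = 27.25 m
Pipe 2: V = 0.2387 m/s, Re = 1.26×10^5, ε/D = 0.00288, f = 0.02716, h_2 = f(L/D)V²/2g = 0.1693 m
Series → Q common, losses add: H = Σh = 27.42 m

H ≈ 27.4 m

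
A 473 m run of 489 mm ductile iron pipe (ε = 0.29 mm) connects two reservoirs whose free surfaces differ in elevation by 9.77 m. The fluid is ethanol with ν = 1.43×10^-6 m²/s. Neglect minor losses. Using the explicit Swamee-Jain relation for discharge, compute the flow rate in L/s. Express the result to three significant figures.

Q ≈ 628 L/s

Swamee-Jain (Type II): Q = -0.965·√(gD⁵h_f/L)·ln[ε/(3.7D) + √(3.17ν²L/(gD³h_f))]
√(gD⁵h_f/L) = √(9.81·0.489⁵·9.77/473) = 0.07527
ε/(3.7D) = 1.60×10^-4; √(3.17ν²L/(gD³h_f)) = 1.65×10^-5
Q = -0.965·0.07527·ln(1.768×10^-4) = 0.6276 m³/s
Check: V = 3.34 m/s, Re = 1.14×10^6, f = 0.01784, h_f = 9.82 m ≈ 9.77 m ✓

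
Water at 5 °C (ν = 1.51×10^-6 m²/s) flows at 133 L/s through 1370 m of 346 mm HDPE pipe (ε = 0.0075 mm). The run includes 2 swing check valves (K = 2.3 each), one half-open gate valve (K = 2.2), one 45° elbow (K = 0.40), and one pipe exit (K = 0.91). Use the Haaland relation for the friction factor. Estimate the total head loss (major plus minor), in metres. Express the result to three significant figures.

V = 4Q/(πD²) = 1.415 m/s; V²/2g = 0.1020 m
Re = 3.24×10^5, ε/D = 2.17×10^-5 → f = 0.01433 (Haaland)
Major: h_f = f(L/D)·V²/2g = 0.01433·3960·0.1020 = 5.786 m
Minor: ΣK = 8.11; h_m = ΣK·V²/2g = 0.8271 m
Total H_L = 5.786 + 0.8271 = 6.613 m

H_L ≈ 6.61 m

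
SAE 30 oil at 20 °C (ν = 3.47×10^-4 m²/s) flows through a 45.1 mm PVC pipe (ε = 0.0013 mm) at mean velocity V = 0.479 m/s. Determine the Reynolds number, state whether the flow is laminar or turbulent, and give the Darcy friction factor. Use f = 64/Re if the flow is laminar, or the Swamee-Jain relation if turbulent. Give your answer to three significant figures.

Re = VD/ν = 0.4790·0.0451/3.47×10^-4 = 62.3
Re < 2300 → laminar → f = 64/Re = 1.028

Re ≈ 62.3; laminar; f = 64/Re ≈ 1.03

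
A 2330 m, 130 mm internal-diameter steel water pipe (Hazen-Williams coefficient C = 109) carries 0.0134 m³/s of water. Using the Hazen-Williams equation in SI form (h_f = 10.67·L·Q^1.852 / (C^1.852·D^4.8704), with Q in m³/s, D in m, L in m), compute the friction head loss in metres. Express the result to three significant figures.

h_f = 10.67·2330·0.0134^1.852 / (109^1.852·0.130^4.8704) = 29.45 m

h_f ≈ 29.4 m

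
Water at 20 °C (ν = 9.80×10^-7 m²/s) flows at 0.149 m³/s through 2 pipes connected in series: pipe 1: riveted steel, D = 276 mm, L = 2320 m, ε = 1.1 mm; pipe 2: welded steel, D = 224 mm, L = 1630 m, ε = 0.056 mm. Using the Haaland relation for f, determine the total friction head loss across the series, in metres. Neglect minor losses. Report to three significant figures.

Pipe 1: V = 2.490 m/s, Re = 7.01×10^5, ε/D = 0.00399, f = 0.02859, h_1 = f(L/D)V²/2g = 75.96 m
Pipe 2: V = 3.781 m/s, Re = 8.64×10^5, ε/D = 2.50×10^-4, f = 0.01523, h_2 = f(L/D)V²/2g = 80.74 m
Series → Q common, losses add: H = Σh = 156.7 m

H ≈ 157 m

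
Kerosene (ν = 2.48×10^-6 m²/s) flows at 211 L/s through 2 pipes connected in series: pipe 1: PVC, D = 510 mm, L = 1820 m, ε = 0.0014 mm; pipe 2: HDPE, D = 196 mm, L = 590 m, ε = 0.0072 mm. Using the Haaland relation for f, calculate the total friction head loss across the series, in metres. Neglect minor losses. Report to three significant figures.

Pipe 1: V = 1.033 m/s, Re = 2.12×10^5, ε/D = 2.75×10^-6, f = 0.01534, h_1 = f(L/D)V²/2g = 2.976 m
Pipe 2: V = 6.993 m/s, Re = 5.53×10^5, ε/D = 3.67×10^-5, f = 0.01331, h_2 = f(L/D)V²/2g = 99.85 m
Series → Q common, losses add: H = Σh = 102.8 m

H ≈ 103 m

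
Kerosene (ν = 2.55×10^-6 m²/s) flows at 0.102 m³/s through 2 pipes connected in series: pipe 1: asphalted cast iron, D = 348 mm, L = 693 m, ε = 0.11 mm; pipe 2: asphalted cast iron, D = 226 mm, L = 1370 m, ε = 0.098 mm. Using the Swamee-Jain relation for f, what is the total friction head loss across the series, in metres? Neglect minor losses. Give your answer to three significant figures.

Pipe 1: V = 1.072 m/s, Re = 1.46×10^5, ε/D = 3.16×10^-4, f = 0.01857, h_1 = f(L/D)V²/2g = 2.168 m
Pipe 2: V = 2.543 m/s, Re = 2.25×10^5, ε/D = 4.34×10^-4, f = 0.01837, h_2 = f(L/D)V²/2g = 36.69 m
Series → Q common, losses add: H = Σh = 38.86 m

H ≈ 38.9 m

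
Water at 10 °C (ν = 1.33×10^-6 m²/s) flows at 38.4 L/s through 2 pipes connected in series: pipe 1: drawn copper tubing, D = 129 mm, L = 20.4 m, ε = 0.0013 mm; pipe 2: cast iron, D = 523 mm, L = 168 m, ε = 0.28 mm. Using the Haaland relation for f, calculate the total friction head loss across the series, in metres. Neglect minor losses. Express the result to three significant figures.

H ≈ 1.02 m

Pipe 1: V = 2.938 m/s, Re = 2.85×10^5, ε/D = 1.01×10^-5, f = 0.01456, h_1 = f(L/D)V²/2g = 1.013 m
Pipe 2: V = 0.1787 m/s, Re = 7.03×10^4, ε/D = 5.35×10^-4, f = 0.02120, h_2 = f(L/D)V²/2g = 0.01109 m
Series → Q common, losses add: H = Σh = 1.024 m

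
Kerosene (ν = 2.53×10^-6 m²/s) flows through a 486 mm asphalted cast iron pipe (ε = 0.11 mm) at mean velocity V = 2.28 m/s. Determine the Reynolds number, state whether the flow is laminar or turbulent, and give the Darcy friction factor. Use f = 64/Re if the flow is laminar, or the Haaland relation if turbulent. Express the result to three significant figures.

Re = VD/ν = 2.280·0.486/2.53×10^-6 = 4.38×10^5
Re > 4000 → turbulent; ε/D = 2.26×10^-4
Haaland: f = 0.01570

Re ≈ 4.38×10^5; turbulent; f ≈ 0.0157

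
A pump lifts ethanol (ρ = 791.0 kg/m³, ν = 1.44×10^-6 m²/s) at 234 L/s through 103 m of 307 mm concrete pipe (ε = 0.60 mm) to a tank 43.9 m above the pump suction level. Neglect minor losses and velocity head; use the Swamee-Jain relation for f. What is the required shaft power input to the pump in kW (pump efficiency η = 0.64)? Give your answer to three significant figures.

P_shaft ≈ 136 kW

V = 4Q/(πD²) = 3.161 m/s; Re = 6.74×10^5; ε/D = 0.00195; f = 0.02365
h_f = f(L/D)V²/2g = 4.042 m
Total head H = z + h_f = 43.9 + 4.042 = 47.94 m
P_hyd = ρgQH = 791.0·9.81·0.234·47.94 = 87.05 kW
P_shaft = P_hyd/η = 87.05/0.64 = 136.0 kW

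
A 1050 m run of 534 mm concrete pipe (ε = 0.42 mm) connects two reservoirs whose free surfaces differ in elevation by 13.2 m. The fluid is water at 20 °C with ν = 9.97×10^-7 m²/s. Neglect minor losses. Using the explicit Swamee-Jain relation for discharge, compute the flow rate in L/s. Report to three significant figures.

Q ≈ 593 L/s

Swamee-Jain (Type II): Q = -0.965·√(gD⁵h_f/L)·ln[ε/(3.7D) + √(3.17ν²L/(gD³h_f))]
√(gD⁵h_f/L) = √(9.81·0.534⁵·13.2/1050) = 0.07318
ε/(3.7D) = 2.13×10^-4; √(3.17ν²L/(gD³h_f)) = 1.30×10^-5
Q = -0.965·0.07318·ln(2.255×10^-4) = 0.5930 m³/s
Check: V = 2.65 m/s, Re = 1.42×10^6, f = 0.01887, h_f = 13.3 m ≈ 13.2 m ✓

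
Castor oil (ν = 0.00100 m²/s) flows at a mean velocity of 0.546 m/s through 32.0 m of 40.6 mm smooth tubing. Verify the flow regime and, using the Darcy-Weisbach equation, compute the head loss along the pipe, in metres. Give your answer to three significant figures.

h_f ≈ 34.6 m

Re = VD/ν = 0.546·0.04060/0.00100 = 22.2 → laminar (Re < 2300)
f = 64/Re = 2.887
h_f = f(L/D)V²/(2g) = 2.887·(32.0/0.04060)·0.546²/(2·9.81) = 34.58 m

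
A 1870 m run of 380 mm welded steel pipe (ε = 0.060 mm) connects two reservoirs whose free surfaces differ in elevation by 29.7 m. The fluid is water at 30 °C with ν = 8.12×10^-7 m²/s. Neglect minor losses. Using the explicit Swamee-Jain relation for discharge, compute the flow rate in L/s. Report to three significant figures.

Q ≈ 331 L/s

Swamee-Jain (Type II): Q = -0.965·√(gD⁵h_f/L)·ln[ε/(3.7D) + √(3.17ν²L/(gD³h_f))]
√(gD⁵h_f/L) = √(9.81·0.380⁵·29.7/1870) = 0.03514
ε/(3.7D) = 4.27×10^-5; √(3.17ν²L/(gD³h_f)) = 1.56×10^-5
Q = -0.965·0.03514·ln(5.831×10^-5) = 0.3306 m³/s
Check: V = 2.91 m/s, Re = 1.36×10^6, f = 0.01402, h_f = 29.9 m ≈ 29.7 m ✓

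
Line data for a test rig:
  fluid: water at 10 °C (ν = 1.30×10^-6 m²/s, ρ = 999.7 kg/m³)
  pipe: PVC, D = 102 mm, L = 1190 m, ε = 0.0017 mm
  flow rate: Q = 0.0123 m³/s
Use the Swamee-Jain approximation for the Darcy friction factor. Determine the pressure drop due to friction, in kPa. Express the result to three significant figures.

V = 4Q/(πD²) = 4·0.0123/(π·0.102²) = 1.505 m/s
Re = VD/ν = 1.505·0.102/1.30×10^-6 = 1.18×10^5 → turbulent
ε/D = 0.0017/102 = 1.67×10^-5
Swamee-Jain: f = 0.01737
h_f = f(L/D)V²/(2g) = 0.01737·(1190/0.102)·1.505²/(2·9.81) = 23.40 m
Δp = ρg·h_f = 999.7·9.81·23.40 = 229.5 kPa

Δp ≈ 230 kPa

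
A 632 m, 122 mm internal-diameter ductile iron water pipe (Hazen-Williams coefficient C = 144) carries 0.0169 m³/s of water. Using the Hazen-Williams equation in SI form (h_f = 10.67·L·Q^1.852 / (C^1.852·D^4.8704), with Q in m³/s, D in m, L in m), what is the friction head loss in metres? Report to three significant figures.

h_f ≈ 9.99 m

h_f = 10.67·632·0.0169^1.852 / (144^1.852·0.122^4.8704) = 9.987 m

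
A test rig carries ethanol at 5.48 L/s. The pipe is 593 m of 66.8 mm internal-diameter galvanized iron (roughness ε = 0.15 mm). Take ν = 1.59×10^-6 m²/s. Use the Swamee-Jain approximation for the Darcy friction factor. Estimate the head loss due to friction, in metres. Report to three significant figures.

V = 4Q/(πD²) = 4·0.00548/(π·0.0668²) = 1.564 m/s
Re = VD/ν = 1.564·0.0668/1.59×10^-6 = 6.57×10^4 → turbulent
ε/D = 0.15/66.8 = 0.00225
Swamee-Jain: f = 0.02671
h_f = f(L/D)V²/(2g) = 0.02671·(593/0.0668)·1.564²/(2·9.81) = 29.54 m

h_f ≈ 29.5 m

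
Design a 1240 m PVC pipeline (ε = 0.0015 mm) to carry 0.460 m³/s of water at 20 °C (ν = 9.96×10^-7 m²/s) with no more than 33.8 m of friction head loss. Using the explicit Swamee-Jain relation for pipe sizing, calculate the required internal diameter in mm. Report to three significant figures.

D ≈ 373 mm

Swamee-Jain (Type III): D = 0.66·[ε^1.25·(LQ²/(gh_f))^4.75 + ν·Q^9.4·(L/(gh_f))^5.2]^0.04
LQ²/(gh_f) = 0.7913; L/(gh_f) = 3.740
Term 1 = ε^1.25·(…)^4.75 = 1.73×10^-8; Term 2 = ν·Q^9.4·(…)^5.2 = 6.41×10^-7
D = 0.66·(1.73×10^-8 + 6.41×10^-7)^0.04 = 0.3735 m = 373 mm
Check: V = 4.20 m/s, Re = 1.57×10^6, f = 0.01090, h_f = 32.5 m ≈ 33.8 m ✓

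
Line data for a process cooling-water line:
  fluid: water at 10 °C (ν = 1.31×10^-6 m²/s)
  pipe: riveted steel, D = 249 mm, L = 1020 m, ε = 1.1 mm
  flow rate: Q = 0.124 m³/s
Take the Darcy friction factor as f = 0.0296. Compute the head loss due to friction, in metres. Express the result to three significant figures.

h_f ≈ 40.1 m

V = 4Q/(πD²) = 4·0.124/(π·0.249²) = 2.546 m/s
h_f = f(L/D)V²/(2g) = 0.02960·(1020/0.249)·2.546²/(2·9.81) = 40.07 m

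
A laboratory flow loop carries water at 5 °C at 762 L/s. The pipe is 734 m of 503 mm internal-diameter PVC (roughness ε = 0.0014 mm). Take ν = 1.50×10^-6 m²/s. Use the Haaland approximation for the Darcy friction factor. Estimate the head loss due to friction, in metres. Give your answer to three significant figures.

V = 4Q/(πD²) = 4·0.762/(π·0.503²) = 3.835 m/s
Re = VD/ν = 3.835·0.503/1.50×10^-6 = 1.29×10^6 → turbulent
ε/D = 0.0014/503 = 2.78×10^-6
Haaland: f = 0.01117
h_f = f(L/D)V²/(2g) = 0.01117·(734/0.503)·3.835²/(2·9.81) = 12.21 m

h_f ≈ 12.2 m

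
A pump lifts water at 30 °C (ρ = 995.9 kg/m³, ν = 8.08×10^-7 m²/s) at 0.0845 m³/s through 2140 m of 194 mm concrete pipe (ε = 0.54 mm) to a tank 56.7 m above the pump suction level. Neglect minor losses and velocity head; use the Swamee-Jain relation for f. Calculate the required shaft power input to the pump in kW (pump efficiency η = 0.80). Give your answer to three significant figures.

V = 4Q/(πD²) = 2.859 m/s; Re = 6.86×10^5; ε/D = 0.00278; f = 0.02592
h_f = f(L/D)V²/2g = 119.1 m
Total head H = z + h_f = 56.7 + 119.1 = 175.8 m
P_hyd = ρgQH = 995.9·9.81·0.0845·175.8 = 145.1 kW
P_shaft = P_hyd/η = 145.1/0.80 = 181.4 kW

P_shaft ≈ 181 kW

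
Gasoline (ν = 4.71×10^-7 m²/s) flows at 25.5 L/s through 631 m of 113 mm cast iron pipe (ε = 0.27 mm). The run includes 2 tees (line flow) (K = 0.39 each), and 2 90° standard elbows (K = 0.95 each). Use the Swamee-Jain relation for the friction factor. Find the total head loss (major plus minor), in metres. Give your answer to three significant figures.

H_L ≈ 46.8 m

V = 4Q/(πD²) = 2.543 m/s; V²/2g = 0.3295 m
Re = 6.10×10^5, ε/D = 0.00239 → f = 0.02493 (Swamee-Jain)
Major: h_f = f(L/D)·V²/2g = 0.02493·5584·0.3295 = 45.88 m
Minor: ΣK = 2.68; h_m = ΣK·V²/2g = 0.8831 m
Total H_L = 45.88 + 0.8831 = 46.76 m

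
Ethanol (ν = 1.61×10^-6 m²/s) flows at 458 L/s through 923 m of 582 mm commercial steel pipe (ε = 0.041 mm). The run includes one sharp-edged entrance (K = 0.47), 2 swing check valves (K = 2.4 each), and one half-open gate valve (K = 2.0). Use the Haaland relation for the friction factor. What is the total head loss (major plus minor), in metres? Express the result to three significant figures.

V = 4Q/(πD²) = 1.722 m/s; V²/2g = 0.1511 m
Re = 6.22×10^5, ε/D = 7.04×10^-5 → f = 0.01355 (Haaland)
Major: h_f = f(L/D)·V²/2g = 0.01355·1586·0.1511 = 3.245 m
Minor: ΣK = 7.27; h_m = ΣK·V²/2g = 1.098 m
Total H_L = 3.245 + 1.098 = 4.343 m

H_L ≈ 4.34 m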